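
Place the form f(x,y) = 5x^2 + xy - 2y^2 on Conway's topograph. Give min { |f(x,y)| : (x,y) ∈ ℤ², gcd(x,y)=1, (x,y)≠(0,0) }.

descent: ρ → (-2,3,4)  [lands on river]
river: ρ → (4,5,-1)
river: ρ → (-1,5,4)
river: ρ → (4,3,-2)
river: ρ → (-2,5,2)
river: ρ → (2,3,-4)
river: ρ → (-4,5,1)
river: ρ → (1,5,-4)
river: ρ → (-4,3,2)
river: ρ → (2,5,-2)
closes: descent 1, river 10
min |a| on river = 1

1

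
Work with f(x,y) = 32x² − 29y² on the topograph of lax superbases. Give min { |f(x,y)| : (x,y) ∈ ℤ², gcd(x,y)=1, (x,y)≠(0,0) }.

descent: ρ → (-29,58,3)  [lands on river]
river: ρ → (3,56,-48)
river: ρ → (-48,40,11)
river: ρ → (11,48,-32)
river: ρ → (-32,16,27)
river: ρ → (27,38,-21)
river: ρ → (-21,46,19)
river: ρ → (19,30,-37)
river: ρ → (-37,44,12)
river: ρ → (12,52,-21)
river: ρ → (-21,32,32)
river: ρ → (32,32,-21)
river: ρ → (-21,52,12)
river: ρ → (12,44,-37)
river: ρ → (-37,30,19)
river: ρ → (19,46,-21)
river: ρ → (-21,38,27)
river: ρ → (27,16,-32)
river: ρ → (-32,48,11)
river: ρ → (11,40,-48)
river: ρ → (-48,56,3)
river: ρ → (3,58,-29)
closes: descent 1, river 22
min |a| on river = 3

3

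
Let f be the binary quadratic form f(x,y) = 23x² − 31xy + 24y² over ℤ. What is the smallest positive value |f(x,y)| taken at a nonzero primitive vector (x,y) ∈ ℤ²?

translate: b→15 (≡-31 mod 46), so (23,-31,24)→(23,15,16)
flip: (23,15,16)→(16,-15,23)
reduced (well bottom): (16,-15,23) with a≤c, −a<b≤a
well minimum = a = 16

16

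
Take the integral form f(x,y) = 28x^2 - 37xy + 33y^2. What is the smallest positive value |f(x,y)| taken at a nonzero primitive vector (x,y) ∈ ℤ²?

translate: b→19 (≡-37 mod 56), so (28,-37,33)→(28,19,24)
flip: (28,19,24)→(24,-19,28)
reduced (well bottom): (24,-19,28) with a≤c, −a<b≤a
well minimum = a = 24

24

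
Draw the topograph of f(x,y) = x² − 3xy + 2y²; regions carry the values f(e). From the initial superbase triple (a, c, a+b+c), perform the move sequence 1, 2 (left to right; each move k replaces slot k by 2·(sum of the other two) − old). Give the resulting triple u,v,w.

start (1,2,0) = (f(1,0),f(0,1),f(1,1))
replace slot 1: 2·(2+0) − 1 = 3 → (3,2,0)
replace slot 2: 2·(3+0) − 2 = 4 → (3,4,0)

3,4,0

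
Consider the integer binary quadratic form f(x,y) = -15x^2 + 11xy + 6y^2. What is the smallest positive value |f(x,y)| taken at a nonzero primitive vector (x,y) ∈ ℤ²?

river: ρ → (6,13,-13)
river: ρ → (-13,13,6)
river: ρ → (6,11,-15)
river: ρ → (-15,19,2)
river: ρ → (2,21,-5)
river: ρ → (-5,19,6)
river: ρ → (6,17,-8)
river: ρ → (-8,15,8)
river: ρ → (8,17,-6)
river: ρ → (-6,19,5)
river: ρ → (5,21,-2)
river: ρ → (-2,19,15)
river: ρ → (15,11,-6)
river: ρ → (-6,13,13)
river: ρ → (13,13,-6)
river: ρ → (-6,11,15)
river: ρ → (15,19,-2)
river: ρ → (-2,21,5)
river: ρ → (5,19,-6)
river: ρ → (-6,17,8)
river: ρ → (8,15,-8)
river: ρ → (-8,17,6)
river: ρ → (6,19,-5)
river: ρ → (-5,21,2)
river: ρ → (2,19,-15)
river: ρ → (-15,11,6)
closes: descent 0, river 26
min |a| on river = 2

2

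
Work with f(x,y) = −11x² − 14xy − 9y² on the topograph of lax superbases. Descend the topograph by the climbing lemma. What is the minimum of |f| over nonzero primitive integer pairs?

translate: b→-8 (≡14 mod 22), so (11,14,9)→(11,-8,6)
flip: (11,-8,6)→(6,8,11)
translate: b→-4 (≡8 mod 12), so (6,8,11)→(6,-4,9)
reduced (well bottom): (6,-4,9) with a≤c, −a<b≤a
well minimum |f| = |-6| = 6 (negative-definite)

6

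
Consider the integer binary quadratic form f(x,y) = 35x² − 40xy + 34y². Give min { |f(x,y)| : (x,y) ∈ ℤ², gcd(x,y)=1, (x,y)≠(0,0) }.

translate: b→30 (≡-40 mod 70), so (35,-40,34)→(35,30,29)
flip: (35,30,29)→(29,-30,35)
translate: b→28 (≡-30 mod 58), so (29,-30,35)→(29,28,34)
reduced (well bottom): (29,28,34) with a≤c, −a<b≤a
well minimum = a = 29

29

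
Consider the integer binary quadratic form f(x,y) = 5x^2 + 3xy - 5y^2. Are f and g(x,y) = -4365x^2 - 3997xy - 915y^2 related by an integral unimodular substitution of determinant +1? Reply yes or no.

D₁ = 109, D₂ = 109
river cycle of f (length 14): (-5, 7, 3), (3, 5, -7), (-7, 9, 1), (1, 9, -7), (-7, 5, 3), (3, 7, -5), (-5, 3, 5), (5, 7, -3), (-3, 5, 7), (7, 9, -1), … (4 more)
river cycle of g (length 14): (-5, 7, 3), (3, 5, -7), (-7, 9, 1), (1, 9, -7), (-7, 5, 3), (3, 7, -5), (-5, 3, 5), (5, 7, -3), (-3, 5, 7), (7, 9, -1), … (4 more)
cycles coincide ⇒ equivalent

yes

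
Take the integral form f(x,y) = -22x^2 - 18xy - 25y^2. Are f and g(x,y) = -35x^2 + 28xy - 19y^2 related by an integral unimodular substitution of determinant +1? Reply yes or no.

D₁ = -1876, D₂ = -1876
f is negative-definite; reduce −f:
−f: reduced (well bottom): (22,18,25) with a≤c, −a<b≤a
flip sign back: reduced form of f is (-22,-18,-25)
g is negative-definite; reduce −g:
−g: flip: (35,-28,19)→(19,28,35)
−g: translate: b→-10 (≡28 mod 38), so (19,28,35)→(19,-10,26)
−g: reduced (well bottom): (19,-10,26) with a≤c, −a<b≤a
flip sign back: reduced form of g is (-19,10,-26)
reduced forms (-22, -18, -25) vs (-19, 10, -26) ⇒ inequivalent

no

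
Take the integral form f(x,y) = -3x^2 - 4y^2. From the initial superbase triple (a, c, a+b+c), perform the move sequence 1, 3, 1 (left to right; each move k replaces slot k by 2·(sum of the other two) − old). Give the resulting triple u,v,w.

start (-3,-4,-7) = (f(1,0),f(0,1),f(1,1))
replace slot 1: 2·((-4)+(-7)) − (-3) = -19 → (-19,-4,-7)
replace slot 3: 2·((-19)+(-4)) − (-7) = -39 → (-19,-4,-39)
replace slot 1: 2·((-4)+(-39)) − (-19) = -67 → (-67,-4,-39)

-67,-4,-39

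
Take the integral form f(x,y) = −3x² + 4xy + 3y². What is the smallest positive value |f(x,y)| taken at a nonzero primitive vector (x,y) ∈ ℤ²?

river: ρ → (3,2,-4)
river: ρ → (-4,6,1)
river: ρ → (1,6,-4)
river: ρ → (-4,2,3)
river: ρ → (3,4,-3)
river: ρ → (-3,2,4)
river: ρ → (4,6,-1)
river: ρ → (-1,6,4)
river: ρ → (4,2,-3)
river: ρ → (-3,4,3)
closes: descent 0, river 10
min |a| on river = 1

1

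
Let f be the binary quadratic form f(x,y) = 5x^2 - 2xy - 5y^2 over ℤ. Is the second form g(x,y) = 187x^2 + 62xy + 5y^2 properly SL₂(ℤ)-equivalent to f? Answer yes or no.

D₁ = 104, D₂ = 104
river cycle of f (length 6): (-5, 2, 5), (5, 8, -2), (-2, 8, 5), (5, 2, -5), (-5, 8, 2), (2, 8, -5)
river cycle of g (length 6): (5, 8, -2), (-2, 8, 5), (5, 2, -5), (-5, 8, 2), (2, 8, -5), (-5, 2, 5)
cycles coincide ⇒ equivalent

yes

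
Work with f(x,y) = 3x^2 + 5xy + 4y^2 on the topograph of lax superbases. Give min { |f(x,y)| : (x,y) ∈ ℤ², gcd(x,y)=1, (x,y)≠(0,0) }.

translate: b→-1 (≡5 mod 6), so (3,5,4)→(3,-1,2)
flip: (3,-1,2)→(2,1,3)
reduced (well bottom): (2,1,3) with a≤c, −a<b≤a
well minimum = a = 2

2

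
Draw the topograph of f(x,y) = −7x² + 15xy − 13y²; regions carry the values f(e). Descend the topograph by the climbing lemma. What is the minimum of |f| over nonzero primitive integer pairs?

translate: b→-1 (≡-15 mod 14), so (7,-15,13)→(7,-1,5)
flip: (7,-1,5)→(5,1,7)
reduced (well bottom): (5,1,7) with a≤c, −a<b≤a
well minimum |f| = |-5| = 5 (negative-definite)

5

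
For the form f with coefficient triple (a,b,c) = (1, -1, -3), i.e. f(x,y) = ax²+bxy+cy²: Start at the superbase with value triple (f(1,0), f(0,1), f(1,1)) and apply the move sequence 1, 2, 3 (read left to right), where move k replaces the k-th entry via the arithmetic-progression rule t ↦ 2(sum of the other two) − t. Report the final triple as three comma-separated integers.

start (1,-3,-3) = (f(1,0),f(0,1),f(1,1))
replace slot 1: 2·((-3)+(-3)) − 1 = -13 → (-13,-3,-3)
replace slot 2: 2·((-13)+(-3)) − (-3) = -29 → (-13,-29,-3)
replace slot 3: 2·((-13)+(-29)) − (-3) = -81 → (-13,-29,-81)

-13,-29,-81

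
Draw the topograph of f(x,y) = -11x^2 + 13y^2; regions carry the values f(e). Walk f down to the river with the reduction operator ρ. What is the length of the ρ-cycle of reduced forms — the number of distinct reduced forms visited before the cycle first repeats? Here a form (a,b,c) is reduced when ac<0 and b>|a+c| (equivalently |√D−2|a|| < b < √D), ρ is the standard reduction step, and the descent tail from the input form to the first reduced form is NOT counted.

D = 572, ⌊√D⌋ = 23
descent: ρ → (13,0,-11)
descent: ρ → (-11,22,2)  [lands on river]
river: ρ → (2,22,-11)
ρ-cycle length = 2 (tail of 2 descent steps not counted)

2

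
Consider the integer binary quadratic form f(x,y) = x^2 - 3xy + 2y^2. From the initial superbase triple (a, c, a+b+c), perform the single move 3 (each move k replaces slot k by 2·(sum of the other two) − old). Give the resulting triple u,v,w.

start (1,2,0) = (f(1,0),f(0,1),f(1,1))
replace slot 3: 2·(1+2) − 0 = 6 → (1,2,6)

1,2,6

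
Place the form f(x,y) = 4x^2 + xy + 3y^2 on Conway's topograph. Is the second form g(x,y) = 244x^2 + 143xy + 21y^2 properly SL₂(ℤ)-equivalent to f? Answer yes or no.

D₁ = -47, D₂ = -47
f: flip: (4,1,3)→(3,-1,4)
f: reduced (well bottom): (3,-1,4) with a≤c, −a<b≤a
g: flip: (244,143,21)→(21,-143,244)
g: translate: b→-17 (≡-143 mod 42), so (21,-143,244)→(21,-17,4)
g: flip: (21,-17,4)→(4,17,21)
g: translate: b→1 (≡17 mod 8), so (4,17,21)→(4,1,3)
g: flip: (4,1,3)→(3,-1,4)
g: reduced (well bottom): (3,-1,4) with a≤c, −a<b≤a
reduced forms (3, -1, 4) vs (3, -1, 4) ⇒ equivalent

yes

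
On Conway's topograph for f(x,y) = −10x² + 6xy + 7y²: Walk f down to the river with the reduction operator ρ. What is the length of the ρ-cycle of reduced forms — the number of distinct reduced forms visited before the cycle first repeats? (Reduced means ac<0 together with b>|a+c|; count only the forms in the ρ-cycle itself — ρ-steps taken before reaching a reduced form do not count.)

D = 316, ⌊√D⌋ = 17
river: ρ → (7,8,-9)
river: ρ → (-9,10,6)
river: ρ → (6,14,-5)
river: ρ → (-5,16,3)
river: ρ → (3,14,-10)
river: ρ → (-10,6,7)
ρ-cycle length = 6 (tail of 0 descent steps not counted)

6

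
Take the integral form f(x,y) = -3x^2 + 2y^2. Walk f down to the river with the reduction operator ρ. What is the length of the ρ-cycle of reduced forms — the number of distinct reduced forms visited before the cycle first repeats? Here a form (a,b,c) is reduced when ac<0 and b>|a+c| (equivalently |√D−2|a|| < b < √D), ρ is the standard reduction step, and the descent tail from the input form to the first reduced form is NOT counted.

D = 24, ⌊√D⌋ = 4
descent: ρ → (2,4,-1)  [lands on river]
river: ρ → (-1,4,2)
ρ-cycle length = 2 (tail of 1 descent step not counted)

2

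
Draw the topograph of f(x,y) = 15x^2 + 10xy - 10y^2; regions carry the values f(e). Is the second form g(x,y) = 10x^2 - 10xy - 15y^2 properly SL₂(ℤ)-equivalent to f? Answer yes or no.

D₁ = 700, D₂ = 700
river cycle of f (length 4): (-10, 10, 15), (15, 20, -5), (-5, 20, 15), (15, 10, -10)
river cycle of g (length 4): (-15, 10, 10), (10, 10, -15), (-15, 20, 5), (5, 20, -15)
cycles differ ⇒ inequivalent

no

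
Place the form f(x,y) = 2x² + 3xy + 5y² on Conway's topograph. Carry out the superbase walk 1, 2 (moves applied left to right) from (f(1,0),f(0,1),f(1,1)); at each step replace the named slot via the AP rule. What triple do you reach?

start (2,5,10) = (f(1,0),f(0,1),f(1,1))
replace slot 1: 2·(5+10) − 2 = 28 → (28,5,10)
replace slot 2: 2·(28+10) − 5 = 71 → (28,71,10)

28,71,10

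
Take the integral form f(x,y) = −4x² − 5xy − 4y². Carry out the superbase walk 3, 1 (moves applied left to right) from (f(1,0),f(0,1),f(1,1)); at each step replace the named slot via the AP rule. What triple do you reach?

start (-4,-4,-13) = (f(1,0),f(0,1),f(1,1))
replace slot 3: 2·((-4)+(-4)) − (-13) = -3 → (-4,-4,-3)
replace slot 1: 2·((-4)+(-3)) − (-4) = -10 → (-10,-4,-3)

-10,-4,-3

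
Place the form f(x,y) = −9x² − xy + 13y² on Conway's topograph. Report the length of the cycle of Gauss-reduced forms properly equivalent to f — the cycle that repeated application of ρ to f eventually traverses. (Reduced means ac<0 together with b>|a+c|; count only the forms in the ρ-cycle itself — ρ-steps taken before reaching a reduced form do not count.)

D = 469, ⌊√D⌋ = 21
descent: ρ → (13,1,-9)
descent: ρ → (-9,17,5)  [lands on river]
river: ρ → (5,13,-15)
river: ρ → (-15,17,3)
river: ρ → (3,19,-9)
ρ-cycle length = 4 (tail of 2 descent steps not counted)

4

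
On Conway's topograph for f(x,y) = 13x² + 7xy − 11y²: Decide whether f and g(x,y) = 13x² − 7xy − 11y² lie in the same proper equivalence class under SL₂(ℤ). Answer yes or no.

D₁ = 621, D₂ = 621
river cycle of f (length 4): (-11, 15, 9), (9, 21, -5), (-5, 19, 13), (13, 7, -11)
river cycle of g (length 4): (-11, 7, 13), (13, 19, -5), (-5, 21, 9), (9, 15, -11)
cycles differ ⇒ inequivalent

no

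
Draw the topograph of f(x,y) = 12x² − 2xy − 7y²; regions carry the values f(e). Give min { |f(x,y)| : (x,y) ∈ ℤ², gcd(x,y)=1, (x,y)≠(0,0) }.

descent: ρ → (-7,16,3)  [lands on river]
river: ρ → (3,14,-12)
river: ρ → (-12,10,5)
river: ρ → (5,10,-12)
river: ρ → (-12,14,3)
river: ρ → (3,16,-7)
river: ρ → (-7,12,7)
river: ρ → (7,16,-3)
river: ρ → (-3,14,12)
river: ρ → (12,10,-5)
river: ρ → (-5,10,12)
river: ρ → (12,14,-3)
river: ρ → (-3,16,7)
river: ρ → (7,12,-7)
closes: descent 1, river 14
min |a| on river = 3

3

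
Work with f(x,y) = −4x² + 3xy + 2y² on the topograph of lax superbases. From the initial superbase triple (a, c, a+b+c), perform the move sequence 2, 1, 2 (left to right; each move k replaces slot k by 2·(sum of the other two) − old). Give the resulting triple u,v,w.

start (-4,2,1) = (f(1,0),f(0,1),f(1,1))
replace slot 2: 2·((-4)+1) − 2 = -8 → (-4,-8,1)
replace slot 1: 2·((-8)+1) − (-4) = -10 → (-10,-8,1)
replace slot 2: 2·((-10)+1) − (-8) = -10 → (-10,-10,1)

-10,-10,1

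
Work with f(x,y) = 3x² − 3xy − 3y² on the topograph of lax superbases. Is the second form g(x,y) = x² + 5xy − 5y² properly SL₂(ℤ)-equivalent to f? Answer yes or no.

D₁ = 45, D₂ = 45
river cycle of f (length 2): (-3, 3, 3), (3, 3, -3)
river cycle of g (length 2): (-5, 5, 1), (1, 5, -5)
cycles differ ⇒ inequivalent

no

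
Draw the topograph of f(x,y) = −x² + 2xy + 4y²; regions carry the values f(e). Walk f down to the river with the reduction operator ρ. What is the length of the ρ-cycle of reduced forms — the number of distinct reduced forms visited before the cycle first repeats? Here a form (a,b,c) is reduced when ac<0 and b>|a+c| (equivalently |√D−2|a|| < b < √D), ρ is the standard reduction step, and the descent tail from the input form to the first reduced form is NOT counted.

D = 20, ⌊√D⌋ = 4
descent: ρ → (4,-2,-1)
descent: ρ → (-1,4,1)  [lands on river]
river: ρ → (1,4,-1)
ρ-cycle length = 2 (tail of 2 descent steps not counted)

2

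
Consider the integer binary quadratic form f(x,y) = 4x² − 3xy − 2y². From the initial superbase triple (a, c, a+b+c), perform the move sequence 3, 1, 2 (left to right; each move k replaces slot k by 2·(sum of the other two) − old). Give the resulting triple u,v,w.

start (4,-2,-1) = (f(1,0),f(0,1),f(1,1))
replace slot 3: 2·(4+(-2)) − (-1) = 5 → (4,-2,5)
replace slot 1: 2·((-2)+5) − 4 = 2 → (2,-2,5)
replace slot 2: 2·(2+5) − (-2) = 16 → (2,16,5)

2,16,5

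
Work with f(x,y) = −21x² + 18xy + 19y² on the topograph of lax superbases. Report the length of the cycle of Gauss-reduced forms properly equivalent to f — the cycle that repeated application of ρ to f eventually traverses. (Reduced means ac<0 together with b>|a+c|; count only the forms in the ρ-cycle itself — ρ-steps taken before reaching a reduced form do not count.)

D = 1920, ⌊√D⌋ = 43
river: ρ → (19,20,-20)
river: ρ → (-20,20,19)
river: ρ → (19,18,-21)
river: ρ → (-21,24,16)
river: ρ → (16,40,-5)
river: ρ → (-5,40,16)
river: ρ → (16,24,-21)
river: ρ → (-21,18,19)
ρ-cycle length = 8 (tail of 0 descent steps not counted)

8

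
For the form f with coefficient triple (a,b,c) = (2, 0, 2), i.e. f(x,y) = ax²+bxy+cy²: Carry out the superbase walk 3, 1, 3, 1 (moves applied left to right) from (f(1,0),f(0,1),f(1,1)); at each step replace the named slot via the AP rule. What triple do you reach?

start (2,2,4) = (f(1,0),f(0,1),f(1,1))
replace slot 3: 2·(2+2) − 4 = 4 → (2,2,4)
replace slot 1: 2·(2+4) − 2 = 10 → (10,2,4)
replace slot 3: 2·(10+2) − 4 = 20 → (10,2,20)
replace slot 1: 2·(2+20) − 10 = 34 → (34,2,20)

34,2,20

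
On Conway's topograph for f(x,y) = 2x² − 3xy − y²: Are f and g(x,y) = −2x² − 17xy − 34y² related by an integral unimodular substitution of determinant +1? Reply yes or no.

D₁ = 17, D₂ = 17
river cycle of f (length 6): (-1, 3, 2), (2, 1, -2), (-2, 3, 1), (1, 3, -2), (-2, 1, 2), (2, 3, -1)
river cycle of g (length 6): (-2, 3, 1), (1, 3, -2), (-2, 1, 2), (2, 3, -1), (-1, 3, 2), (2, 1, -2)
cycles coincide ⇒ equivalent

yes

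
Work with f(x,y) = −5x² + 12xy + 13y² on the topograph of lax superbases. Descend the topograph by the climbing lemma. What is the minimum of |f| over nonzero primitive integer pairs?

river: ρ → (13,14,-4)
river: ρ → (-4,18,5)
river: ρ → (5,12,-13)
river: ρ → (-13,14,4)
river: ρ → (4,18,-5)
river: ρ → (-5,12,13)
closes: descent 0, river 6
min |a| on river = 4

4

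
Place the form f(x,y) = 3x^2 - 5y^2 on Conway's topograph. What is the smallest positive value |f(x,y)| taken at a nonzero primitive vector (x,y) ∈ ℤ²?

descent: ρ → (-5,0,3)
descent: ρ → (3,6,-2)  [lands on river]
river: ρ → (-2,6,3)
closes: descent 2, river 2
min |a| on river = 2

2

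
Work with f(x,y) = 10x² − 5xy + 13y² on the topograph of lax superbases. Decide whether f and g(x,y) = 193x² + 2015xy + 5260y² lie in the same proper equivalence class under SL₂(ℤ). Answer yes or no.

D₁ = -495, D₂ = -495
f: reduced (well bottom): (10,-5,13) with a≤c, −a<b≤a
g: translate: b→85 (≡2015 mod 386), so (193,2015,5260)→(193,85,10)
g: flip: (193,85,10)→(10,-85,193)
g: translate: b→-5 (≡-85 mod 20), so (10,-85,193)→(10,-5,13)
g: reduced (well bottom): (10,-5,13) with a≤c, −a<b≤a
reduced forms (10, -5, 13) vs (10, -5, 13) ⇒ equivalent

yes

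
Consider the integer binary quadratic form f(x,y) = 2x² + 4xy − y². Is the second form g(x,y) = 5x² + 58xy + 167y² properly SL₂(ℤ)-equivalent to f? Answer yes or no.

D₁ = 24, D₂ = 24
river cycle of f (length 2): (-1, 4, 2), (2, 4, -1)
river cycle of g (length 2): (-1, 4, 2), (2, 4, -1)
cycles coincide ⇒ equivalent

yes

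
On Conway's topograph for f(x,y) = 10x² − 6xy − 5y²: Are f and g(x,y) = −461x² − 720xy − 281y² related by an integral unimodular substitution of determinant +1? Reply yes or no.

D₁ = 236, D₂ = 236
river cycle of f (length 6): (-5, 6, 10), (10, 14, -1), (-1, 14, 10), (10, 6, -5), (-5, 14, 2), (2, 14, -5)
river cycle of g (length 6): (-1, 14, 10), (10, 6, -5), (-5, 14, 2), (2, 14, -5), (-5, 6, 10), (10, 14, -1)
cycles coincide ⇒ equivalent

yes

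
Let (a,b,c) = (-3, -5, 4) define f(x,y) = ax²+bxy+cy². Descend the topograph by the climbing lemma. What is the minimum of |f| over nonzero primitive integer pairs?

descent: ρ → (4,5,-3)  [lands on river]
river: ρ → (-3,7,2)
river: ρ → (2,5,-6)
river: ρ → (-6,7,1)
river: ρ → (1,7,-6)
river: ρ → (-6,5,2)
river: ρ → (2,7,-3)
river: ρ → (-3,5,4)
river: ρ → (4,3,-4)
river: ρ → (-4,5,3)
river: ρ → (3,7,-2)
river: ρ → (-2,5,6)
river: ρ → (6,7,-1)
river: ρ → (-1,7,6)
river: ρ → (6,5,-2)
river: ρ → (-2,7,3)
river: ρ → (3,5,-4)
river: ρ → (-4,3,4)
closes: descent 1, river 18
min |a| on river = 1

1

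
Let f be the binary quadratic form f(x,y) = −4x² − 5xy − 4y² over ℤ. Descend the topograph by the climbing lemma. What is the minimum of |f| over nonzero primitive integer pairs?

translate: b→-3 (≡5 mod 8), so (4,5,4)→(4,-3,3)
flip: (4,-3,3)→(3,3,4)
reduced (well bottom): (3,3,4) with a≤c, −a<b≤a
well minimum |f| = |-3| = 3 (negative-definite)

3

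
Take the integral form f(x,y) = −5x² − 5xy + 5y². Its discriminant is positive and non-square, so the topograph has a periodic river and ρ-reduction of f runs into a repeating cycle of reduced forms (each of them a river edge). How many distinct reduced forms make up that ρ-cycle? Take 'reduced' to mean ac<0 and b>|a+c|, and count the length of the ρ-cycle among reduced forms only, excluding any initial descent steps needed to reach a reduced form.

D = 125, ⌊√D⌋ = 11
descent: ρ → (5,5,-5)  [lands on river]
river: ρ → (-5,5,5)
ρ-cycle length = 2 (tail of 1 descent step not counted)

2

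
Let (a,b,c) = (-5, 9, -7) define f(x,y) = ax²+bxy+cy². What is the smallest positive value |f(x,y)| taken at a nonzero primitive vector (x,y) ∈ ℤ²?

translate: b→1 (≡-9 mod 10), so (5,-9,7)→(5,1,3)
flip: (5,1,3)→(3,-1,5)
reduced (well bottom): (3,-1,5) with a≤c, −a<b≤a
well minimum |f| = |-3| = 3 (negative-definite)

3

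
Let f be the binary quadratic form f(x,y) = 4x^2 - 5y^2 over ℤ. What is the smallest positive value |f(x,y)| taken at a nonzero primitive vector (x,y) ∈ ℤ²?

descent: ρ → (-5,0,4)
descent: ρ → (4,8,-1)  [lands on river]
river: ρ → (-1,8,4)
closes: descent 2, river 2
min |a| on river = 1

1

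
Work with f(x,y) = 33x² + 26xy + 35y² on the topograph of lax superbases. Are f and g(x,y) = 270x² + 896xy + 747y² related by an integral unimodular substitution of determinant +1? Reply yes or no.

D₁ = -3944, D₂ = -3944
f: reduced (well bottom): (33,26,35) with a≤c, −a<b≤a
g: translate: b→-184 (≡896 mod 540), so (270,896,747)→(270,-184,35)
g: flip: (270,-184,35)→(35,184,270)
g: translate: b→-26 (≡184 mod 70), so (35,184,270)→(35,-26,33)
g: flip: (35,-26,33)→(33,26,35)
g: reduced (well bottom): (33,26,35) with a≤c, −a<b≤a
reduced forms (33, 26, 35) vs (33, 26, 35) ⇒ equivalent

yes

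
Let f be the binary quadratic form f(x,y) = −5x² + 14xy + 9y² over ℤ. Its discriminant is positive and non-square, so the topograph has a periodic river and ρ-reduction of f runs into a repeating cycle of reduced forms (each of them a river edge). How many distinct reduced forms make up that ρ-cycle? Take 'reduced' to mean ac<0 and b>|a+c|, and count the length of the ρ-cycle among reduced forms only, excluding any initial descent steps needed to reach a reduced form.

D = 376, ⌊√D⌋ = 19
river: ρ → (9,4,-10)
river: ρ → (-10,16,3)
river: ρ → (3,14,-15)
river: ρ → (-15,16,2)
river: ρ → (2,16,-15)
river: ρ → (-15,14,3)
river: ρ → (3,16,-10)
river: ρ → (-10,4,9)
river: ρ → (9,14,-5)
river: ρ → (-5,16,6)
river: ρ → (6,8,-13)
river: ρ → (-13,18,1)
river: ρ → (1,18,-13)
river: ρ → (-13,8,6)
river: ρ → (6,16,-5)
river: ρ → (-5,14,9)
ρ-cycle length = 16 (tail of 0 descent steps not counted)

16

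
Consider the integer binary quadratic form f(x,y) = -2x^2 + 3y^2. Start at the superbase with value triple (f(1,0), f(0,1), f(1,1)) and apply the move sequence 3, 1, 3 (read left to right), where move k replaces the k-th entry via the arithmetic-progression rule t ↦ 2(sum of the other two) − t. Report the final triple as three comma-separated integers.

start (-2,3,1) = (f(1,0),f(0,1),f(1,1))
replace slot 3: 2·((-2)+3) − 1 = 1 → (-2,3,1)
replace slot 1: 2·(3+1) − (-2) = 10 → (10,3,1)
replace slot 3: 2·(10+3) − 1 = 25 → (10,3,25)

10,3,25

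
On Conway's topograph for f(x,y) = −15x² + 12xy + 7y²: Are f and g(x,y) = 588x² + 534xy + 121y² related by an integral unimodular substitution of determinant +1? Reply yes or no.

D₁ = 564, D₂ = 564
river cycle of f (length 6): (7, 16, -11), (-11, 6, 12), (12, 18, -5), (-5, 22, 4), (4, 18, -15), (-15, 12, 7)
river cycle of g (length 6): (4, 18, -15), (-15, 12, 7), (7, 16, -11), (-11, 6, 12), (12, 18, -5), (-5, 22, 4)
cycles coincide ⇒ equivalent

yes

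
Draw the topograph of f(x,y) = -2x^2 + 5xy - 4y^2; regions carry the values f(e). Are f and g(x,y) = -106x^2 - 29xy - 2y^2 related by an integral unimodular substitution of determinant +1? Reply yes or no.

D₁ = -7, D₂ = -7
f is negative-definite; reduce −f:
−f: translate: b→-1 (≡-5 mod 4), so (2,-5,4)→(2,-1,1)
−f: flip: (2,-1,1)→(1,1,2)
−f: reduced (well bottom): (1,1,2) with a≤c, −a<b≤a
flip sign back: reduced form of f is (-1,-1,-2)
g is negative-definite; reduce −g:
−g: flip: (106,29,2)→(2,-29,106)
−g: translate: b→-1 (≡-29 mod 4), so (2,-29,106)→(2,-1,1)
−g: flip: (2,-1,1)→(1,1,2)
−g: reduced (well bottom): (1,1,2) with a≤c, −a<b≤a
flip sign back: reduced form of g is (-1,-1,-2)
reduced forms (-1, -1, -2) vs (-1, -1, -2) ⇒ equivalent

yes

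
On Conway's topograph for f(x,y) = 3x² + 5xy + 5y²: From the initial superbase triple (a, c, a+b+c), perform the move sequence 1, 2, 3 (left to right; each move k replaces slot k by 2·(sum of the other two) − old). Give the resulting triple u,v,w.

start (3,5,13) = (f(1,0),f(0,1),f(1,1))
replace slot 1: 2·(5+13) − 3 = 33 → (33,5,13)
replace slot 2: 2·(33+13) − 5 = 87 → (33,87,13)
replace slot 3: 2·(33+87) − 13 = 227 → (33,87,227)

33,87,227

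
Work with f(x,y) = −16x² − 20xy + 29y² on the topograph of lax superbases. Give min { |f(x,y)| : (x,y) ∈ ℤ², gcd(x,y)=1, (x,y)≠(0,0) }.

descent: ρ → (29,20,-16)  [lands on river]
river: ρ → (-16,44,5)
river: ρ → (5,46,-7)
river: ρ → (-7,38,29)
closes: descent 1, river 4
min |a| on river = 5

5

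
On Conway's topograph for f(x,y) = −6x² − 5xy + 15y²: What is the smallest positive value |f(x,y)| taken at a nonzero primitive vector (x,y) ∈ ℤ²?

descent: ρ → (15,5,-6)
descent: ρ → (-6,19,1)  [lands on river]
river: ρ → (1,19,-6)
river: ρ → (-6,17,4)
river: ρ → (4,15,-10)
river: ρ → (-10,5,9)
river: ρ → (9,13,-6)
river: ρ → (-6,11,11)
river: ρ → (11,11,-6)
river: ρ → (-6,13,9)
river: ρ → (9,5,-10)
river: ρ → (-10,15,4)
river: ρ → (4,17,-6)
closes: descent 2, river 12
min |a| on river = 1

1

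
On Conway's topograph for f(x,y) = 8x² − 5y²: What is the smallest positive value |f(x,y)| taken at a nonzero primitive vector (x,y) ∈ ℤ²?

descent: ρ → (-5,10,3)  [lands on river]
river: ρ → (3,8,-8)
river: ρ → (-8,8,3)
river: ρ → (3,10,-5)
closes: descent 1, river 4
min |a| on river = 3

3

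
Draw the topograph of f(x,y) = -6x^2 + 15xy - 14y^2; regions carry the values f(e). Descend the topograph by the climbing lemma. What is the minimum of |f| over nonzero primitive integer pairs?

translate: b→-3 (≡-15 mod 12), so (6,-15,14)→(6,-3,5)
flip: (6,-3,5)→(5,3,6)
reduced (well bottom): (5,3,6) with a≤c, −a<b≤a
well minimum |f| = |-5| = 5 (negative-definite)

5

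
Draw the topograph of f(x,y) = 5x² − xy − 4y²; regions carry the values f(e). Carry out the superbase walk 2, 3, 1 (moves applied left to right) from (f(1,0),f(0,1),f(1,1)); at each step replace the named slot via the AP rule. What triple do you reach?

start (5,-4,0) = (f(1,0),f(0,1),f(1,1))
replace slot 2: 2·(5+0) − (-4) = 14 → (5,14,0)
replace slot 3: 2·(5+14) − 0 = 38 → (5,14,38)
replace slot 1: 2·(14+38) − 5 = 99 → (99,14,38)

99,14,38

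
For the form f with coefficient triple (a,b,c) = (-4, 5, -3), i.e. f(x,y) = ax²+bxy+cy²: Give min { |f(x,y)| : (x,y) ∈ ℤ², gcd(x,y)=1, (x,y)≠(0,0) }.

translate: b→3 (≡-5 mod 8), so (4,-5,3)→(4,3,2)
flip: (4,3,2)→(2,-3,4)
translate: b→1 (≡-3 mod 4), so (2,-3,4)→(2,1,3)
reduced (well bottom): (2,1,3) with a≤c, −a<b≤a
well minimum |f| = |-2| = 2 (negative-definite)

2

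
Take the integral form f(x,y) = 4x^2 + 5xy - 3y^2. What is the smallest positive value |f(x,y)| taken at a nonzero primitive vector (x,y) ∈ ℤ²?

river: ρ → (-3,7,2)
river: ρ → (2,5,-6)
river: ρ → (-6,7,1)
river: ρ → (1,7,-6)
river: ρ → (-6,5,2)
river: ρ → (2,7,-3)
river: ρ → (-3,5,4)
river: ρ → (4,3,-4)
river: ρ → (-4,5,3)
river: ρ → (3,7,-2)
river: ρ → (-2,5,6)
river: ρ → (6,7,-1)
river: ρ → (-1,7,6)
river: ρ → (6,5,-2)
river: ρ → (-2,7,3)
river: ρ → (3,5,-4)
river: ρ → (-4,3,4)
river: ρ → (4,5,-3)
closes: descent 0, river 18
min |a| on river = 1

1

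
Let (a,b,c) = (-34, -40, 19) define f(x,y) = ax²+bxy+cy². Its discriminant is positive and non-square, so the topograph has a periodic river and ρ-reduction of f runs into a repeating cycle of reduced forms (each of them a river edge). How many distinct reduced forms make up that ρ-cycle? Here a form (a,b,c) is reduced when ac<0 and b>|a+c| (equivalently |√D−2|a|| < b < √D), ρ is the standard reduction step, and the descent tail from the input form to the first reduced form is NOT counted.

D = 4184, ⌊√D⌋ = 64
descent: ρ → (19,40,-34)  [lands on river]
river: ρ → (-34,28,25)
river: ρ → (25,22,-37)
river: ρ → (-37,52,10)
river: ρ → (10,48,-47)
river: ρ → (-47,46,11)
river: ρ → (11,64,-2)
river: ρ → (-2,64,11)
river: ρ → (11,46,-47)
river: ρ → (-47,48,10)
river: ρ → (10,52,-37)
river: ρ → (-37,22,25)
river: ρ → (25,28,-34)
river: ρ → (-34,40,19)
river: ρ → (19,36,-38)
river: ρ → (-38,40,17)
river: ρ → (17,62,-5)
river: ρ → (-5,58,41)
river: ρ → (41,24,-22)
river: ρ → (-22,64,1)
river: ρ → (1,64,-22)
river: ρ → (-22,24,41)
river: ρ → (41,58,-5)
river: ρ → (-5,62,17)
river: ρ → (17,40,-38)
river: ρ → (-38,36,19)
ρ-cycle length = 26 (tail of 1 descent step not counted)

26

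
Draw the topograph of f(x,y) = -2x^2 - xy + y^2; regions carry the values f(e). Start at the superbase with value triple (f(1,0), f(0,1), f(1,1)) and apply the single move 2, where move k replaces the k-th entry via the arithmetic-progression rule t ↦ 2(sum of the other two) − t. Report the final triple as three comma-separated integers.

start (-2,1,-2) = (f(1,0),f(0,1),f(1,1))
replace slot 2: 2·((-2)+(-2)) − 1 = -9 → (-2,-9,-2)

-2,-9,-2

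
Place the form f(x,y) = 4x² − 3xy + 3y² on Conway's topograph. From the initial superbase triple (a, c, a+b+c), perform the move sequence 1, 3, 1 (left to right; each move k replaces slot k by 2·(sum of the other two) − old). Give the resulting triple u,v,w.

start (4,3,4) = (f(1,0),f(0,1),f(1,1))
replace slot 1: 2·(3+4) − 4 = 10 → (10,3,4)
replace slot 3: 2·(10+3) − 4 = 22 → (10,3,22)
replace slot 1: 2·(3+22) − 10 = 40 → (40,3,22)

40,3,22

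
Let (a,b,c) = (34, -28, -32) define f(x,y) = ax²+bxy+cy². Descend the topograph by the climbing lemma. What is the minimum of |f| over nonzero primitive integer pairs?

descent: ρ → (-32,28,34)  [lands on river]
river: ρ → (34,40,-26)
river: ρ → (-26,64,10)
river: ρ → (10,56,-50)
river: ρ → (-50,44,16)
river: ρ → (16,52,-38)
river: ρ → (-38,24,30)
river: ρ → (30,36,-32)
closes: descent 1, river 8
min |a| on river = 10

10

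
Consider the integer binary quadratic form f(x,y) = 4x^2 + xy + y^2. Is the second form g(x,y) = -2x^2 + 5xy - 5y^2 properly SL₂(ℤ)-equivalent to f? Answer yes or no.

D₁ = -15, D₂ = -15
f: flip: (4,1,1)→(1,-1,4)
f: translate: b→1 (≡-1 mod 2), so (1,-1,4)→(1,1,4)
f: reduced (well bottom): (1,1,4) with a≤c, −a<b≤a
g is negative-definite; reduce −g:
−g: translate: b→-1 (≡-5 mod 4), so (2,-5,5)→(2,-1,2)
−g: flip: (2,-1,2)→(2,1,2)
−g: reduced (well bottom): (2,1,2) with a≤c, −a<b≤a
flip sign back: reduced form of g is (-2,-1,-2)
reduced forms (1, 1, 4) vs (-2, -1, -2) ⇒ inequivalent

no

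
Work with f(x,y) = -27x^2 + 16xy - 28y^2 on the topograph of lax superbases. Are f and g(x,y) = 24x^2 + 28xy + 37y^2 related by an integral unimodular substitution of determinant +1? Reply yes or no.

D₁ = -2768, D₂ = -2768
f is negative-definite; reduce −f:
−f: reduced (well bottom): (27,-16,28) with a≤c, −a<b≤a
flip sign back: reduced form of f is (-27,16,-28)
g: translate: b→-20 (≡28 mod 48), so (24,28,37)→(24,-20,33)
g: reduced (well bottom): (24,-20,33) with a≤c, −a<b≤a
reduced forms (-27, 16, -28) vs (24, -20, 33) ⇒ inequivalent

no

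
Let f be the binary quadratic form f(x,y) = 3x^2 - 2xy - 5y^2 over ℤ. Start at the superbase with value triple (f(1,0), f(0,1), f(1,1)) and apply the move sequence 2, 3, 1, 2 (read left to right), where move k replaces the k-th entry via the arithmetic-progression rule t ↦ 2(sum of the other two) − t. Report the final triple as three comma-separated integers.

start (3,-5,-4) = (f(1,0),f(0,1),f(1,1))
replace slot 2: 2·(3+(-4)) − (-5) = 3 → (3,3,-4)
replace slot 3: 2·(3+3) − (-4) = 16 → (3,3,16)
replace slot 1: 2·(3+16) − 3 = 35 → (35,3,16)
replace slot 2: 2·(35+16) − 3 = 99 → (35,99,16)

35,99,16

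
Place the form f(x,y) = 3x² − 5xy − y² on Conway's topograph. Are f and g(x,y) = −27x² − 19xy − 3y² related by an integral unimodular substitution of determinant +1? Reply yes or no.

D₁ = 37, D₂ = 37
river cycle of f (length 6): (-1, 5, 3), (3, 1, -3), (-3, 5, 1), (1, 5, -3), (-3, 1, 3), (3, 5, -1)
river cycle of g (length 6): (-3, 1, 3), (3, 5, -1), (-1, 5, 3), (3, 1, -3), (-3, 5, 1), (1, 5, -3)
cycles coincide ⇒ equivalent

yes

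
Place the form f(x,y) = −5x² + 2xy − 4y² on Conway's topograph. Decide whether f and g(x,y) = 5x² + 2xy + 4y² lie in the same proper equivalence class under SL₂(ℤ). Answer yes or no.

D₁ = -76, D₂ = -76
f is negative-definite; reduce −f:
−f: flip: (5,-2,4)→(4,2,5)
−f: reduced (well bottom): (4,2,5) with a≤c, −a<b≤a
flip sign back: reduced form of f is (-4,-2,-5)
g: flip: (5,2,4)→(4,-2,5)
g: reduced (well bottom): (4,-2,5) with a≤c, −a<b≤a
reduced forms (-4, -2, -5) vs (4, -2, 5) ⇒ inequivalent

no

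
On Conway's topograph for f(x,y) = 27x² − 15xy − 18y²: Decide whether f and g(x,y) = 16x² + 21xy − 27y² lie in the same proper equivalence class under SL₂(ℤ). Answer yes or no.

D₁ = 2169, D₂ = 2169
river cycle of f (length 38): (-18, 15, 27), (27, 39, -6), (-6, 45, 6), (6, 39, -27), (-27, 15, 18), (18, 21, -24), (-24, 27, 15), (15, 33, -18), (-18, 39, 9), (9, 33, -30), … (28 more)
river cycle of g (length 30): (-27, 33, 10), (10, 27, -36), (-36, 45, 1), (1, 45, -36), (-36, 27, 10), (10, 33, -27), (-27, 21, 16), (16, 43, -5), (-5, 37, 40), (40, 43, -2), … (20 more)
cycles differ ⇒ inequivalent

no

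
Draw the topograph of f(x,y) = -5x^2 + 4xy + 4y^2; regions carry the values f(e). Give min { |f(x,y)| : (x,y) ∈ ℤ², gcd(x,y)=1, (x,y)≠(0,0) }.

river: ρ → (4,4,-5)
river: ρ → (-5,6,3)
river: ρ → (3,6,-5)
river: ρ → (-5,4,4)
closes: descent 0, river 4
min |a| on river = 3

3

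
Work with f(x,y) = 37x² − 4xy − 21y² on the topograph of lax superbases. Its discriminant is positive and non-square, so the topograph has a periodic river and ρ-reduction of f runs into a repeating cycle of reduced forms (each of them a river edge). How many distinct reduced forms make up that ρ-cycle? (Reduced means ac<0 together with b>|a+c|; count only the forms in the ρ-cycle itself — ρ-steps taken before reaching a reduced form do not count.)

D = 3124, ⌊√D⌋ = 55
descent: ρ → (-21,46,12)  [lands on river]
river: ρ → (12,50,-13)
river: ρ → (-13,54,4)
river: ρ → (4,50,-39)
river: ρ → (-39,28,15)
river: ρ → (15,32,-35)
river: ρ → (-35,38,12)
river: ρ → (12,34,-41)
river: ρ → (-41,48,5)
river: ρ → (5,52,-21)
river: ρ → (-21,32,25)
river: ρ → (25,18,-28)
river: ρ → (-28,38,15)
river: ρ → (15,52,-7)
river: ρ → (-7,46,36)
river: ρ → (36,26,-17)
river: ρ → (-17,42,20)
river: ρ → (20,38,-21)
ρ-cycle length = 18 (tail of 1 descent step not counted)

18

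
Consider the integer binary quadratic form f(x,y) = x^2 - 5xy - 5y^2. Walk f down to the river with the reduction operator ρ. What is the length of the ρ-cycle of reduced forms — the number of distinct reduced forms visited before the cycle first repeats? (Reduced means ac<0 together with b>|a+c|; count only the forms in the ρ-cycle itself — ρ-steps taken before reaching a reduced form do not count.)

D = 45, ⌊√D⌋ = 6
descent: ρ → (-5,5,1)  [lands on river]
river: ρ → (1,5,-5)
ρ-cycle length = 2 (tail of 1 descent step not counted)

2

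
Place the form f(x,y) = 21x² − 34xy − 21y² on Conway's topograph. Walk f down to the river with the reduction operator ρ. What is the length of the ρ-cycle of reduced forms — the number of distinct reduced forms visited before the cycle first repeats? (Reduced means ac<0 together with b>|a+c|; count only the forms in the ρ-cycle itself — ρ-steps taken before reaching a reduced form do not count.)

D = 2920, ⌊√D⌋ = 54
descent: ρ → (-21,34,21)  [lands on river]
river: ρ → (21,50,-5)
river: ρ → (-5,50,21)
river: ρ → (21,34,-21)
river: ρ → (-21,50,5)
river: ρ → (5,50,-21)
ρ-cycle length = 6 (tail of 1 descent step not counted)

6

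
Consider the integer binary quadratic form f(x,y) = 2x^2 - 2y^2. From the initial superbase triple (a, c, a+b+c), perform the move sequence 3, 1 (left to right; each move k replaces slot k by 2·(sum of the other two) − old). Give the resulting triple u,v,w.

start (2,-2,0) = (f(1,0),f(0,1),f(1,1))
replace slot 3: 2·(2+(-2)) − 0 = 0 → (2,-2,0)
replace slot 1: 2·((-2)+0) − 2 = -6 → (-6,-2,0)

-6,-2,0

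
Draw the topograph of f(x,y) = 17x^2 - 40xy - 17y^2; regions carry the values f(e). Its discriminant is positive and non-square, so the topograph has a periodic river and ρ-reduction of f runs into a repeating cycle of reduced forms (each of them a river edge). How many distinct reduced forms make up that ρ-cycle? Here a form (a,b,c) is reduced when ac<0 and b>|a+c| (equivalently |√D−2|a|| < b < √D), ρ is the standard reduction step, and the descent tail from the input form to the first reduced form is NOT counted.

D = 2756, ⌊√D⌋ = 52
descent: ρ → (-17,40,17)  [lands on river]
river: ρ → (17,28,-29)
river: ρ → (-29,30,16)
river: ρ → (16,34,-25)
river: ρ → (-25,16,25)
river: ρ → (25,34,-16)
river: ρ → (-16,30,29)
river: ρ → (29,28,-17)
ρ-cycle length = 8 (tail of 1 descent step not counted)

8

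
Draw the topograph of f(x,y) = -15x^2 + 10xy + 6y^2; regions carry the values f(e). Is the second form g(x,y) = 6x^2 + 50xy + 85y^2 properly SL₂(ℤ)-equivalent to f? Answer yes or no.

D₁ = 460, D₂ = 460
river cycle of f (length 10): (6, 14, -11), (-11, 8, 9), (9, 10, -10), (-10, 10, 9), (9, 8, -11), (-11, 14, 6), (6, 10, -15), (-15, 20, 1), (1, 20, -15), (-15, 10, 6)
river cycle of g (length 10): (6, 14, -11), (-11, 8, 9), (9, 10, -10), (-10, 10, 9), (9, 8, -11), (-11, 14, 6), (6, 10, -15), (-15, 20, 1), (1, 20, -15), (-15, 10, 6)
cycles coincide ⇒ equivalent

yes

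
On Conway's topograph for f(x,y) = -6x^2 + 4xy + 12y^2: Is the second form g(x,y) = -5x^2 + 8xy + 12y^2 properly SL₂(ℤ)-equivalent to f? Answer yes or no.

D₁ = 304, D₂ = 304
river cycle of f (length 6): (-6, 16, 2), (2, 16, -6), (-6, 8, 10), (10, 12, -4), (-4, 12, 10), (10, 8, -6)
river cycle of g (length 12): (12, 16, -1), (-1, 16, 12), (12, 8, -5), (-5, 12, 8), (8, 4, -9), (-9, 14, 3), (3, 16, -4), (-4, 16, 3), (3, 14, -9), (-9, 4, 8), … (2 more)
cycles differ ⇒ inequivalent

no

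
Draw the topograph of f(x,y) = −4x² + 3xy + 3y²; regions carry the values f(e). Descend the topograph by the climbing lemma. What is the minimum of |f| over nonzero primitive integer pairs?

river: ρ → (3,3,-4)
river: ρ → (-4,5,2)
river: ρ → (2,7,-1)
river: ρ → (-1,7,2)
river: ρ → (2,5,-4)
river: ρ → (-4,3,3)
closes: descent 0, river 6
min |a| on river = 1

1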